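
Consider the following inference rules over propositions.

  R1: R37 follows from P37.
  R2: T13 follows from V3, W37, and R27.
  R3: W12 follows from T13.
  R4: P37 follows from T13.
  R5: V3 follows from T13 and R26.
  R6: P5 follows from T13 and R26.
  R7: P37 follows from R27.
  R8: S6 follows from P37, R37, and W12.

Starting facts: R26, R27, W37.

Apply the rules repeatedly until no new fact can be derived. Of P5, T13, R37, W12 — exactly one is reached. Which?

R37

From R27, R7 gives P37.
From P37, R1 gives R37.
P5 would need T13 and R26 (R6), but T13 is never established. T13 would need V3, W37, and R27 (R2), but V3 is never established. W12 would need T13 (R3), but T13 is never established.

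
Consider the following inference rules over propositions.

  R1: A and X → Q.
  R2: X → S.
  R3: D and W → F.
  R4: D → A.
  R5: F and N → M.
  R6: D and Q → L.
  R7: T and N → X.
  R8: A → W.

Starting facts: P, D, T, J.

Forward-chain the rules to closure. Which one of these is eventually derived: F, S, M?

F

From D, R4 gives A.
From A, R8 gives W.
D and W hold, so F follows (R3).
S would need X (R2), but X is never established. M would need F and N (R5), but N is never established.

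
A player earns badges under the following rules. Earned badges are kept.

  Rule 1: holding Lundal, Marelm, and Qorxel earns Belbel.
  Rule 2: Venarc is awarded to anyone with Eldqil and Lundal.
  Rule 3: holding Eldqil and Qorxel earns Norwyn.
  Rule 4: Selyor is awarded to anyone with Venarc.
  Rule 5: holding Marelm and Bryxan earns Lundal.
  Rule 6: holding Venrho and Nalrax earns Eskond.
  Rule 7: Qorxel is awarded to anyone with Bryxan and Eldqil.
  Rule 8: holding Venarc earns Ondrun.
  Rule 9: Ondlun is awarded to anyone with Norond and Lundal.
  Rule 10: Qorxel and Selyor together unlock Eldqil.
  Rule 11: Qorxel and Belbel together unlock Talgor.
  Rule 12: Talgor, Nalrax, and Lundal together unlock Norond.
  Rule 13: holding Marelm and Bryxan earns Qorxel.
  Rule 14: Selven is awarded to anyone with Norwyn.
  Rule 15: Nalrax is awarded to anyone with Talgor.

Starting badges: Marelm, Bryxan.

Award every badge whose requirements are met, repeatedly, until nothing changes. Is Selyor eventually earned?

No

Selyor would need Venarc (Rule 4), but Venarc is never earned.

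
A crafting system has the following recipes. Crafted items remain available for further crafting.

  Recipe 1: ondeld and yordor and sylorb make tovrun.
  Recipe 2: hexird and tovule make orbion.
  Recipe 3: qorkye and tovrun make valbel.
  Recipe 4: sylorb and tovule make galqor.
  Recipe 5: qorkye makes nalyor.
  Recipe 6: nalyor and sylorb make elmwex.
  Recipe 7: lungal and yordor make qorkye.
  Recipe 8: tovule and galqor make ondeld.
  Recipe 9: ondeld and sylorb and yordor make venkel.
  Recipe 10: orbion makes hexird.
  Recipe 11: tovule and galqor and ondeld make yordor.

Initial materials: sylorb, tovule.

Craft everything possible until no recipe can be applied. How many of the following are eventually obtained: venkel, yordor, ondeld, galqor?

sylorb and tovule → galqor (Recipe 4).
tovule and galqor → ondeld (Recipe 8).
Using Recipe 11, tovule, galqor, and ondeld make yordor.
Using Recipe 9, ondeld, sylorb, and yordor make venkel.
venkel: reached.
yordor: reached.
ondeld: reached.
galqor: reached.
All 4 are reached.

4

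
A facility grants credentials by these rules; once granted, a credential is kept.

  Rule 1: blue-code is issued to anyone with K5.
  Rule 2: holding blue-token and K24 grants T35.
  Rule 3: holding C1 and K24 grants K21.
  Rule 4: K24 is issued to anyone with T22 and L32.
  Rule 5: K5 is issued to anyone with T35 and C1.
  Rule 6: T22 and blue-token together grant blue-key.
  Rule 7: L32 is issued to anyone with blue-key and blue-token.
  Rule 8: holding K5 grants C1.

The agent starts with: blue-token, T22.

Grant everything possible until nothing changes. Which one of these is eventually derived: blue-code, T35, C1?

T35

Holding T22 and blue-token grants blue-key (Rule 6).
Holding blue-key and blue-token grants L32 (Rule 7).
Holding T22 and L32 grants K24 (Rule 4).
Holding blue-token and K24 grants T35 (Rule 2).
C1 would need K5 (Rule 8), but K5 is never granted. blue-code would need K5 (Rule 1), but K5 is never granted.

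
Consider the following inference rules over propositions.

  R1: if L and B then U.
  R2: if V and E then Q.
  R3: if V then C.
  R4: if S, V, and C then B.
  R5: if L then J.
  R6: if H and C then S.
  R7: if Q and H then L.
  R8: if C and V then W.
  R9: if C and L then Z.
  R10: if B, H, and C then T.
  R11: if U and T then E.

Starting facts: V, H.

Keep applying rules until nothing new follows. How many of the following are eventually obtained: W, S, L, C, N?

3

V holds, so C follows (R3).
From C and V, R8 gives W.
H and C hold, so S follows (R6).
W: reached.
S: reached.
L would need Q and H (R7), but Q is never established.
C: reached.
No rule produces N, and it is not given.
Reached: W, S, and C — 3 of the 5.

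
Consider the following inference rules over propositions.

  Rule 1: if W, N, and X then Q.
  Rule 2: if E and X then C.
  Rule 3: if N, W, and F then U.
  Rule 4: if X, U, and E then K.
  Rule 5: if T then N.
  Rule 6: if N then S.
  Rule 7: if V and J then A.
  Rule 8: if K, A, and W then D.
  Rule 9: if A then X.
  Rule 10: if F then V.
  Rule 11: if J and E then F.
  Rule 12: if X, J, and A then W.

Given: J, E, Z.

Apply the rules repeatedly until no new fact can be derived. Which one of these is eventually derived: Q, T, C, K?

C

From J and E, Rule 11 gives F.
F holds, so V follows (Rule 10).
V and J hold, so A follows (Rule 7).
From A, Rule 9 gives X.
E and X hold, so C follows (Rule 2).
K would need X, U, and E (Rule 4), but U is never established. Q would need W, N, and X (Rule 1), but N is never established. No rule produces T, and it is not given.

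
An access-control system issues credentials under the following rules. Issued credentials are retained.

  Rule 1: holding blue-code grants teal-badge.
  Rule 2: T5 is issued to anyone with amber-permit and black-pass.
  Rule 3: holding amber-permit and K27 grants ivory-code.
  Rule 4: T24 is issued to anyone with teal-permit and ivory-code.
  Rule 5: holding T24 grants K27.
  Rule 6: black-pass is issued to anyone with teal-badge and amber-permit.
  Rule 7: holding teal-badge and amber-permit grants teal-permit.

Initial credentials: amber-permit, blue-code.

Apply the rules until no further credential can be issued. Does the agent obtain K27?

No

K27 would need T24 (Rule 5), but T24 is never granted.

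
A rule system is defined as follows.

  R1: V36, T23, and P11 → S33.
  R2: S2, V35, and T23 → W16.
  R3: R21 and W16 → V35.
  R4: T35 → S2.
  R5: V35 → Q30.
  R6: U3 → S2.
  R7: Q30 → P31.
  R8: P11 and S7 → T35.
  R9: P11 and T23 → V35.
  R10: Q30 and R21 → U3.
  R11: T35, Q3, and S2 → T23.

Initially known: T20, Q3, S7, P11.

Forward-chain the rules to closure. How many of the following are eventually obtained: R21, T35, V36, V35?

From P11 and S7, R8 gives T35.
T35 holds, so S2 follows (R4).
From T35, Q3, and S2, R11 gives T23.
P11 and T23 hold, so V35 follows (R9).
No rule produces R21, and it is not given.
T35: reached.
No rule produces V36, and it is not given.
V35: reached.
Reached: T35 and V35 — 2 of the 4.

2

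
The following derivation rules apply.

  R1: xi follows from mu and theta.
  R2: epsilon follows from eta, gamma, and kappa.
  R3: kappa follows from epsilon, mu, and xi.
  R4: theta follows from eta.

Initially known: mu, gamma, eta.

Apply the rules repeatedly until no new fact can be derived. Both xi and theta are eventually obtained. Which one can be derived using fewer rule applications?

theta

theta: eta holds, so theta follows (R4). [1 rule application]
xi: From eta, R4 gives theta. From mu and theta, R1 gives xi. [2 rule applications]
theta needs fewer.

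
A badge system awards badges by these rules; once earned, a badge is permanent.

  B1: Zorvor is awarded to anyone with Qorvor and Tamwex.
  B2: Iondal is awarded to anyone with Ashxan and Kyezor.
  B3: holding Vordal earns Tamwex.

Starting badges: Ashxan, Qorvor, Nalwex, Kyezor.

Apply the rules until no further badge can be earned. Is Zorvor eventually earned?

No

Zorvor would need Qorvor and Tamwex (B1), but Tamwex is never earned.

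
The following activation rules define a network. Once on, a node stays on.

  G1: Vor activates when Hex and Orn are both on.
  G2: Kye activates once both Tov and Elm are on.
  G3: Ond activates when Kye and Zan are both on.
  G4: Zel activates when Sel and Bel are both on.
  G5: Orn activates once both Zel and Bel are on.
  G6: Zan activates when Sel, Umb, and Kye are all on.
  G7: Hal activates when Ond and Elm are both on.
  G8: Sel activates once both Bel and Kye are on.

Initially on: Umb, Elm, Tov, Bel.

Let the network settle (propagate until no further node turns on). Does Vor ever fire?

No

Vor would need Hex and Orn (G1), but Hex never turns on.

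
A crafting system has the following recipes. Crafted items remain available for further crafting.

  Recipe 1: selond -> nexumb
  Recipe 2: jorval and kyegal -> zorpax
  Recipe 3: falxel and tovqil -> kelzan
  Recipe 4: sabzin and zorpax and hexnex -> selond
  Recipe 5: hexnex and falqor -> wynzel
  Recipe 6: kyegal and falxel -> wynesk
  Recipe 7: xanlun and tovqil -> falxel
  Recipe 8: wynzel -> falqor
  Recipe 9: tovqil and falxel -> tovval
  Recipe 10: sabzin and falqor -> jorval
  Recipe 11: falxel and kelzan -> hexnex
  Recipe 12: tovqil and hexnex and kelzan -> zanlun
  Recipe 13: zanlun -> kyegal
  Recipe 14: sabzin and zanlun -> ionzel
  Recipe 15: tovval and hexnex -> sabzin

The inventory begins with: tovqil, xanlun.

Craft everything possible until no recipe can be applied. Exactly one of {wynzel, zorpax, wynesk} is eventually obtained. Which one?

xanlun and tovqil -> falxel (Recipe 7).
Using Recipe 3, falxel and tovqil make kelzan.
falxel and kelzan -> hexnex (Recipe 11).
Using Recipe 12, tovqil, hexnex, and kelzan make zanlun.
zanlun -> kyegal (Recipe 13).
Using Recipe 6, kyegal and falxel make wynesk.
wynzel would need hexnex and falqor (Recipe 5), but falqor is never obtained. zorpax would need jorval and kyegal (Recipe 2), but jorval is never obtained.

wynesk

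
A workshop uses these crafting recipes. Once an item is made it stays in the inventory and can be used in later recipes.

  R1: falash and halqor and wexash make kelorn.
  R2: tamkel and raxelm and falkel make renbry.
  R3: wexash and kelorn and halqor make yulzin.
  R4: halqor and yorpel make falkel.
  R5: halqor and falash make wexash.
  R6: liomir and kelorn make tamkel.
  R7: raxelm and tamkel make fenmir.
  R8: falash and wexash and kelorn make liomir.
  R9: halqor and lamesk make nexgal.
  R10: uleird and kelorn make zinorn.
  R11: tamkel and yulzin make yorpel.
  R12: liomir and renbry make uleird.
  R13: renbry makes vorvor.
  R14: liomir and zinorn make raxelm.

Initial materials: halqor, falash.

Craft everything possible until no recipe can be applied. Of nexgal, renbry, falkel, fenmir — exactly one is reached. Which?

falkel

halqor and falash → wexash (R5).
falash and halqor and wexash → kelorn (R1).
Using R3, wexash, kelorn, and halqor make yulzin.
Using R8, falash, wexash, and kelorn make liomir.
liomir and kelorn → tamkel (R6).
tamkel and yulzin → yorpel (R11).
Using R4, halqor and yorpel make falkel.
fenmir would need raxelm and tamkel (R7), but raxelm is never obtained. renbry would need tamkel, raxelm, and falkel (R2), but raxelm is never obtained. nexgal would need halqor and lamesk (R9), but lamesk is never obtained.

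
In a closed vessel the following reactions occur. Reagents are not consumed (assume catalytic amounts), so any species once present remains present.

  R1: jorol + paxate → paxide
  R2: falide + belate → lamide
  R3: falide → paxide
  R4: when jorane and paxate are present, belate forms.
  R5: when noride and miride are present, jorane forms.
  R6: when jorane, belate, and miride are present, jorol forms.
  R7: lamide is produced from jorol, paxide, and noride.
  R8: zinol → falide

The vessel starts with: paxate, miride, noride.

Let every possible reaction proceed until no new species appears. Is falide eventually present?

falide would need zinol (R8), but zinol never forms.

No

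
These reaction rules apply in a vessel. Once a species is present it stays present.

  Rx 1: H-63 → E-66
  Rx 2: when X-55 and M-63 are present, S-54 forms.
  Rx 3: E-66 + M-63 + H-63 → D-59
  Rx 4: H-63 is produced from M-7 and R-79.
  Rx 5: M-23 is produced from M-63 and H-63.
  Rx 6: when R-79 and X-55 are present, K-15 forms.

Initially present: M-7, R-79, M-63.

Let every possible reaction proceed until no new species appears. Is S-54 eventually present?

No

S-54 would need X-55 and M-63 (Rx 2), but X-55 never forms.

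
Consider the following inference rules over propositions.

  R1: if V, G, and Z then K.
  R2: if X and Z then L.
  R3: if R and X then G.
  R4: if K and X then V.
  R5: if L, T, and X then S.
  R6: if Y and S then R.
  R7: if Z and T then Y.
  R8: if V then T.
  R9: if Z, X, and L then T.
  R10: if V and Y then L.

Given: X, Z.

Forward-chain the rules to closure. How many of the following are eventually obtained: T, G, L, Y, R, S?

6

From X and Z, R2 gives L.
Z, X, and L hold, so T follows (R9).
From Z and T, R7 gives Y.
L, T, and X hold, so S follows (R5).
Y and S hold, so R follows (R6).
R and X hold, so G follows (R3).
T: reached.
G: reached.
L: reached.
Y: reached.
R: reached.
S: reached.
All 6 are reached.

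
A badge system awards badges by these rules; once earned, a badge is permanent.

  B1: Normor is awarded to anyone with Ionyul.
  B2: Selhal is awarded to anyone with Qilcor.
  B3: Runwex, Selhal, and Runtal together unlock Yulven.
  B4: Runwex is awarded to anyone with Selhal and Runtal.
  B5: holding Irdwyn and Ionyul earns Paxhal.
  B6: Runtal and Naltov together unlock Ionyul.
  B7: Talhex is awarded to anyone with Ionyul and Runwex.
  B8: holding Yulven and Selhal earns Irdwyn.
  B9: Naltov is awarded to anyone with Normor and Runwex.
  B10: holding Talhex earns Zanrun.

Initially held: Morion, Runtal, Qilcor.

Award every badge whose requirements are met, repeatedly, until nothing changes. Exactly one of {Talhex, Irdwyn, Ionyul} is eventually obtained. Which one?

Irdwyn

With Qilcor, Selhal is earned (B2).
With Selhal and Runtal, Runwex is earned (B4).
With Runwex, Selhal, and Runtal, Yulven is earned (B3).
With Yulven and Selhal, Irdwyn is earned (B8).
Ionyul would need Runtal and Naltov (B6), but Naltov is never earned. Talhex would need Ionyul and Runwex (B7), but Ionyul is never earned.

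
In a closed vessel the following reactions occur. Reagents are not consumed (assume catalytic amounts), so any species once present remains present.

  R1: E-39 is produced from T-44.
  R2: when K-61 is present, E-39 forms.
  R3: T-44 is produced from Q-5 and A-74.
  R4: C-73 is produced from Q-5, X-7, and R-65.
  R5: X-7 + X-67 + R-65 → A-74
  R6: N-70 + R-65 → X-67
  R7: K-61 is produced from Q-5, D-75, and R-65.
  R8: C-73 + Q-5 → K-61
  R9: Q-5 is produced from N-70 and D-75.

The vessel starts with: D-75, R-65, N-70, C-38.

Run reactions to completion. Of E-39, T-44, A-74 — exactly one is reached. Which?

N-70 and D-75 present → Q-5 forms (R9).
Q-5, D-75, and R-65 present → K-61 forms (R7).
K-61 present → E-39 forms (R2).
T-44 would need Q-5 and A-74 (R3), but A-74 never forms. A-74 would need X-7, X-67, and R-65 (R5), but X-7 never forms.

E-39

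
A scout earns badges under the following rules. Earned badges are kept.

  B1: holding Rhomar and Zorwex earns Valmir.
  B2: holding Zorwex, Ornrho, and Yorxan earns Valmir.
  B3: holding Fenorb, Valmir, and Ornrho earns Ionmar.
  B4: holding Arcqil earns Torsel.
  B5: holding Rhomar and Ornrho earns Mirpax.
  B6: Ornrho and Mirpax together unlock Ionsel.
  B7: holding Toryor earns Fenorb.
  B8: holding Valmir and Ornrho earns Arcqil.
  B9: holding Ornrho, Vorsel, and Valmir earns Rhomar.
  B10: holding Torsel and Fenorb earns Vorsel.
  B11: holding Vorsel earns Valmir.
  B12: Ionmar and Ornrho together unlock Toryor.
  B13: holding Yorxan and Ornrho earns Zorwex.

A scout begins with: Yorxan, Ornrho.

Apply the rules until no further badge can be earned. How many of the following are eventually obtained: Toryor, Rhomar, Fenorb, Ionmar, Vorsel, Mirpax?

0

Toryor would need Ionmar and Ornrho (B12), but Ionmar is never earned.
Rhomar would need Ornrho, Vorsel, and Valmir (B9), but Vorsel is never earned.
Fenorb would need Toryor (B7), but Toryor is never earned.
Ionmar would need Fenorb, Valmir, and Ornrho (B3), but Fenorb is never earned.
Vorsel would need Torsel and Fenorb (B10), but Fenorb is never earned.
Mirpax would need Rhomar and Ornrho (B5), but Rhomar is never earned.
None of the 6 are reached.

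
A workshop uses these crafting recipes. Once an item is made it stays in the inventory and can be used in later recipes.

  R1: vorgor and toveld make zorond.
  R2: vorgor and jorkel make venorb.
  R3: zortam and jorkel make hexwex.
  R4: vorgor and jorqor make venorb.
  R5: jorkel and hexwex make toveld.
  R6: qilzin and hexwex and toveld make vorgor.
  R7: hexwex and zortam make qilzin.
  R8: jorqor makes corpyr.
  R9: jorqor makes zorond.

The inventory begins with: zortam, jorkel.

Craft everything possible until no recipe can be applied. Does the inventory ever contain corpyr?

corpyr would need jorqor (R8), but jorqor is never obtained.

No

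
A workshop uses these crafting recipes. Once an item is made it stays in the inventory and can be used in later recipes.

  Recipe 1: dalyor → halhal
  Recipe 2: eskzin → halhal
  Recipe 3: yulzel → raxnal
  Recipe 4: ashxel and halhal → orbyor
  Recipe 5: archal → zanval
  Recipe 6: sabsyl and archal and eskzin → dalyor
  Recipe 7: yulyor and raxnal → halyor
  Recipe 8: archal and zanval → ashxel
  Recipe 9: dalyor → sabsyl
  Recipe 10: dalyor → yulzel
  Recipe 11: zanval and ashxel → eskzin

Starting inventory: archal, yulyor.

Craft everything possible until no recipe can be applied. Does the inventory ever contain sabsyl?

No

sabsyl would need dalyor (Recipe 9), but dalyor is never obtained.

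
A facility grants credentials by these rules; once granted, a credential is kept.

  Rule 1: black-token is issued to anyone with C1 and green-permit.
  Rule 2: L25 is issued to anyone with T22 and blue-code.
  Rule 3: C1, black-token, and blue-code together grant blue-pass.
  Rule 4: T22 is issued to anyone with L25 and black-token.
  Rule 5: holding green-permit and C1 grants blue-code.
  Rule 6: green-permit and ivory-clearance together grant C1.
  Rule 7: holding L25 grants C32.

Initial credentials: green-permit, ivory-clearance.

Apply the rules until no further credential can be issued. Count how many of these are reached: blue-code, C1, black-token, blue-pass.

Holding green-permit and ivory-clearance grants C1 (Rule 6).
Holding green-permit and C1 grants blue-code (Rule 5).
Holding C1 and green-permit grants black-token (Rule 1).
Holding C1, black-token, and blue-code grants blue-pass (Rule 3).
blue-code: reached.
C1: reached.
black-token: reached.
blue-pass: reached.
All 4 are reached.

4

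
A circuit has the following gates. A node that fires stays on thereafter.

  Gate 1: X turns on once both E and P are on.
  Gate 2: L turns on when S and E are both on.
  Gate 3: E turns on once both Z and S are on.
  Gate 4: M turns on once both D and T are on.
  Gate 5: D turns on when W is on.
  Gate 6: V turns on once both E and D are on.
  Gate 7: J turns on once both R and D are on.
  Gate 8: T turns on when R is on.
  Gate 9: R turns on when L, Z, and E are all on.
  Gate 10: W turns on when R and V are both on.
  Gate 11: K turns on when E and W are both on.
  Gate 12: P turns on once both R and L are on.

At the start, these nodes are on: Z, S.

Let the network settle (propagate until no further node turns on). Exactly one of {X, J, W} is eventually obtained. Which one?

Gate 3: Z and S on → E on.
Gate 2: S and E on → L on.
Gate 9: L, Z, and E on → R on.
Gate 12: R and L on → P on.
E and P are on, so X turns on (Gate 1).
W would need R and V (Gate 10), but V never turns on. J would need R and D (Gate 7), but D never turns on.

X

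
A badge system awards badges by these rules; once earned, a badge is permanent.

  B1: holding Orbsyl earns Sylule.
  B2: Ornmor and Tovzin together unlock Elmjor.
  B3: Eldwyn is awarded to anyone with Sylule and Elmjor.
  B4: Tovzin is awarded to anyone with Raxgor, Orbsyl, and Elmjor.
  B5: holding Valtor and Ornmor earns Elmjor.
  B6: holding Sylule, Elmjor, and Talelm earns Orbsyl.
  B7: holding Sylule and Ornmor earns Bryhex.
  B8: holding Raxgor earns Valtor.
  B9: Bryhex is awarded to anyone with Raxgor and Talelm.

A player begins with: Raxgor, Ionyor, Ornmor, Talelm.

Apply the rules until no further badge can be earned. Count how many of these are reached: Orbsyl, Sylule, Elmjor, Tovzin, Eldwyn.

With Raxgor, Valtor is earned (B8).
With Valtor and Ornmor, Elmjor is earned (B5).
Orbsyl would need Sylule, Elmjor, and Talelm (B6), but Sylule is never earned.
Sylule would need Orbsyl (B1), but Orbsyl is never earned.
Elmjor: reached.
Tovzin would need Raxgor, Orbsyl, and Elmjor (B4), but Orbsyl is never earned.
Eldwyn would need Sylule and Elmjor (B3), but Sylule is never earned.
Reached: Elmjor — 1 of the 5.

1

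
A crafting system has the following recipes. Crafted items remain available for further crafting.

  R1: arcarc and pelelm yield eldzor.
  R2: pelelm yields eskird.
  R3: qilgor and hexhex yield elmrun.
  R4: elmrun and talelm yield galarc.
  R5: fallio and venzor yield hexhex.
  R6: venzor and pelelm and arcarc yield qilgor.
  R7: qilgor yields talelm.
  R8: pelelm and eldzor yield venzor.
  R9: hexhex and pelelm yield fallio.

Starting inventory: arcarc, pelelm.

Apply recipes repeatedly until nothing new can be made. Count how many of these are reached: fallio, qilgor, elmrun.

1

arcarc and pelelm → eldzor (R1).
pelelm and eldzor → venzor (R8).
Using R6, venzor, pelelm, and arcarc make qilgor.
fallio would need hexhex and pelelm (R9), but hexhex is never obtained.
qilgor: reached.
elmrun would need qilgor and hexhex (R3), but hexhex is never obtained.
Reached: qilgor — 1 of the 3.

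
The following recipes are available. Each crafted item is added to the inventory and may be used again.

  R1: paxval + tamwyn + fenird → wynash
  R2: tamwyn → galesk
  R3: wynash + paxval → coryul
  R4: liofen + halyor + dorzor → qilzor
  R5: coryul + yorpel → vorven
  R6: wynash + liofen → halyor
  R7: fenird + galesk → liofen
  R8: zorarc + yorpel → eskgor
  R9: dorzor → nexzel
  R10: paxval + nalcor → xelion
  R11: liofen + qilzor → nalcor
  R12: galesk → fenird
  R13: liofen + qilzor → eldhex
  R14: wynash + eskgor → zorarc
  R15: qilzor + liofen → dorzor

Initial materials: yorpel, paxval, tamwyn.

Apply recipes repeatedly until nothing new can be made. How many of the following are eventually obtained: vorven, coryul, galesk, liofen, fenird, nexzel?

5

Using R2, tamwyn makes galesk.
galesk → fenird (R12).
fenird + galesk → liofen (R7).
Using R1, paxval, tamwyn, and fenird make wynash.
Using R3, wynash and paxval make coryul.
coryul + yorpel → vorven (R5).
vorven: reached.
coryul: reached.
galesk: reached.
liofen: reached.
fenird: reached.
nexzel would need dorzor (R9), but dorzor is never obtained.
Reached: vorven, coryul, galesk, liofen, and fenird — 5 of the 6.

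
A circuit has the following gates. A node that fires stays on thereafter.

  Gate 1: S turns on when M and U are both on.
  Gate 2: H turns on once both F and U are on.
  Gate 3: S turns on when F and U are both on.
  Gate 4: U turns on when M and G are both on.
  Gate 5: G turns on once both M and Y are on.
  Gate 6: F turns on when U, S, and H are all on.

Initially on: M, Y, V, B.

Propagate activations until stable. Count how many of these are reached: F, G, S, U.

Gate 5: M and Y on → G on.
Gate 4: M and G on → U on.
Gate 1: M and U on → S on.
F would need U, S, and H (Gate 6), but H never turns on.
G: reached.
S: reached.
U: reached.
Reached: G, S, and U — 3 of the 4.

3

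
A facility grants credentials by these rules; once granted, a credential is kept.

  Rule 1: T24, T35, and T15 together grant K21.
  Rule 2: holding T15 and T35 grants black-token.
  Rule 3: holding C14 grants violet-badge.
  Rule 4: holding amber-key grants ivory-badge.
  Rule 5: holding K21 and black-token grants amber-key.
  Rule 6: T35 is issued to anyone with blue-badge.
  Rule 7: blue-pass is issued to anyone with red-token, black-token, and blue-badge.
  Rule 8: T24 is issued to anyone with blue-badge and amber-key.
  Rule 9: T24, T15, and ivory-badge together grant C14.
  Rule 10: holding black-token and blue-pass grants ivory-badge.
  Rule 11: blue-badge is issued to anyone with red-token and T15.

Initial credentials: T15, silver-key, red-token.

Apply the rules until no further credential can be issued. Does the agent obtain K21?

No

K21 would need T24, T35, and T15 (Rule 1), but T24 is never granted.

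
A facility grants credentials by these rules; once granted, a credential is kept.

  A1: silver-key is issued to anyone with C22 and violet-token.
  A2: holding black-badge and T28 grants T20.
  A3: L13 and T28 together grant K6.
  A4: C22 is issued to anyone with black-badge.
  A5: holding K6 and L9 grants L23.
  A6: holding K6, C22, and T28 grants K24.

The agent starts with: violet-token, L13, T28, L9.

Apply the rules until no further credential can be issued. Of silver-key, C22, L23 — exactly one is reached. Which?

Holding L13 and T28 grants K6 (A3).
Holding K6 and L9 grants L23 (A5).
C22 would need black-badge (A4), but black-badge is never granted. silver-key would need C22 and violet-token (A1), but C22 is never granted.

L23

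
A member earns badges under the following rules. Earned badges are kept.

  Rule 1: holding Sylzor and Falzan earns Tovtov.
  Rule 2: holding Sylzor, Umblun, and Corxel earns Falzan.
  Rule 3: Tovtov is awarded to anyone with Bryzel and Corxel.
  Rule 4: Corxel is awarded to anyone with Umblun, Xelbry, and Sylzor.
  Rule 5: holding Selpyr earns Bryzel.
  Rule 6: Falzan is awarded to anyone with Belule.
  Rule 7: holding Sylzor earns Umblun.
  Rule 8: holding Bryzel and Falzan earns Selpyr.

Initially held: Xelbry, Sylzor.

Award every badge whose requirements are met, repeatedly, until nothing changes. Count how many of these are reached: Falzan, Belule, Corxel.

With Sylzor, Umblun is earned (Rule 7).
With Umblun, Xelbry, and Sylzor, Corxel is earned (Rule 4).
With Sylzor, Umblun, and Corxel, Falzan is earned (Rule 2).
Falzan: reached.
No rule produces Belule, and it is not given.
Corxel: reached.
Reached: Falzan and Corxel — 2 of the 3.

2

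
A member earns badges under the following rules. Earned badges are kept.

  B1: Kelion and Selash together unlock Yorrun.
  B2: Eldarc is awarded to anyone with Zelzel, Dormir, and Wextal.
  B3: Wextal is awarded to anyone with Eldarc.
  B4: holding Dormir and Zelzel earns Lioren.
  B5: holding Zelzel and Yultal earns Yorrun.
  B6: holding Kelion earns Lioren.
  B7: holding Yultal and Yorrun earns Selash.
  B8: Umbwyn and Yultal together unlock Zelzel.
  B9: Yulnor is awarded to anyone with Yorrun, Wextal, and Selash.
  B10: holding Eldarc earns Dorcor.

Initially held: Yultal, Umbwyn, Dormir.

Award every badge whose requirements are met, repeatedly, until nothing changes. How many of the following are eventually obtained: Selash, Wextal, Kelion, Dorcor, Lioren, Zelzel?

3

With Umbwyn and Yultal, Zelzel is earned (B8).
With Dormir and Zelzel, Lioren is earned (B4).
With Zelzel and Yultal, Yorrun is earned (B5).
With Yultal and Yorrun, Selash is earned (B7).
Selash: reached.
Wextal would need Eldarc (B3), but Eldarc is never earned.
No rule produces Kelion, and it is not given.
Dorcor would need Eldarc (B10), but Eldarc is never earned.
Lioren: reached.
Zelzel: reached.
Reached: Selash, Lioren, and Zelzel — 3 of the 6.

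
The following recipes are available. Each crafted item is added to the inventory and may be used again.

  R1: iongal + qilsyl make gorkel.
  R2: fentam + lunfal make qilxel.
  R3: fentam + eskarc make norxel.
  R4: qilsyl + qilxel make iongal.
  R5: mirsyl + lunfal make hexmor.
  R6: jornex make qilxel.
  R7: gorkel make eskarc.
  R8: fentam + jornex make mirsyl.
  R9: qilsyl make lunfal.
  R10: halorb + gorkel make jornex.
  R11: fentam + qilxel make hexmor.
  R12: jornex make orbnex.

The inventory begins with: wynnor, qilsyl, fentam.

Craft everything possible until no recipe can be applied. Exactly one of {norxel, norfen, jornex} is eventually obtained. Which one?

Using R9, qilsyl makes lunfal.
Using R2, fentam and lunfal make qilxel.
Using R4, qilsyl and qilxel make iongal.
iongal + qilsyl → gorkel (R1).
gorkel → eskarc (R7).
Using R3, fentam and eskarc make norxel.
jornex would need halorb and gorkel (R10), but halorb is never obtained. No rule produces norfen, and it is not given.

norxel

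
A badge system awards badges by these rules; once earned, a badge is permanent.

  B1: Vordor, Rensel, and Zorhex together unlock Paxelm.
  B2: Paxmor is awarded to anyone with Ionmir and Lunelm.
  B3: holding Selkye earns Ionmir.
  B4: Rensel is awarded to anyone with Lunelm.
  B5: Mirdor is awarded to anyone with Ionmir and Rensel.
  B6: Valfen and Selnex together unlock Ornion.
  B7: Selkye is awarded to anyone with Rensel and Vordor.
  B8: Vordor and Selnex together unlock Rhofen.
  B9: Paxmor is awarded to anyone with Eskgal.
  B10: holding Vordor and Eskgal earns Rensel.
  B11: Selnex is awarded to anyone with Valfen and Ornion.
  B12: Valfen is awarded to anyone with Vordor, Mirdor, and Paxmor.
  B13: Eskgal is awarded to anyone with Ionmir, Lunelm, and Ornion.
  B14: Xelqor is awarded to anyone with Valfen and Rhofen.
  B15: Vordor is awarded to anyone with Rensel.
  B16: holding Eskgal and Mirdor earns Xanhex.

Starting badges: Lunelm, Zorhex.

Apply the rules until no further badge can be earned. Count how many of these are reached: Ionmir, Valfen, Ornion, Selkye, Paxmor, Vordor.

5

With Lunelm, Rensel is earned (B4).
With Rensel, Vordor is earned (B15).
With Rensel and Vordor, Selkye is earned (B7).
With Selkye, Ionmir is earned (B3).
With Ionmir and Lunelm, Paxmor is earned (B2).
With Ionmir and Rensel, Mirdor is earned (B5).
With Vordor, Mirdor, and Paxmor, Valfen is earned (B12).
Ionmir: reached.
Valfen: reached.
Ornion would need Valfen and Selnex (B6), but Selnex is never earned.
Selkye: reached.
Paxmor: reached.
Vordor: reached.
Reached: Ionmir, Valfen, Selkye, Paxmor, and Vordor — 5 of the 6.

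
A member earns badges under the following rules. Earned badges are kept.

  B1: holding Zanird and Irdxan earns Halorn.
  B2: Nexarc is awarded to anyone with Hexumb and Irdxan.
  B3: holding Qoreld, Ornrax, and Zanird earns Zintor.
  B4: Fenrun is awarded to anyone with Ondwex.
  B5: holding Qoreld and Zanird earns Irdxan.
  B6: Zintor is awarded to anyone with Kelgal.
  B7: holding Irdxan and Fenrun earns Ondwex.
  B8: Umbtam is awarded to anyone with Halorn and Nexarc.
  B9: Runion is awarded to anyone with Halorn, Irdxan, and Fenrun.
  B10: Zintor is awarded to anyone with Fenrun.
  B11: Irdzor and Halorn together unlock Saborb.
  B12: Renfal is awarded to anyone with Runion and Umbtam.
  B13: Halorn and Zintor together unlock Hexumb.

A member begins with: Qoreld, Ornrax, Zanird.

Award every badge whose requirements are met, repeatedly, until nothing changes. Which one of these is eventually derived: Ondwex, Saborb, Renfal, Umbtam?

With Qoreld and Zanird, Irdxan is earned (B5).
With Qoreld, Ornrax, and Zanird, Zintor is earned (B3).
With Zanird and Irdxan, Halorn is earned (B1).
With Halorn and Zintor, Hexumb is earned (B13).
With Hexumb and Irdxan, Nexarc is earned (B2).
With Halorn and Nexarc, Umbtam is earned (B8).
Saborb would need Irdzor and Halorn (B11), but Irdzor is never earned. Renfal would need Runion and Umbtam (B12), but Runion is never earned. Ondwex would need Irdxan and Fenrun (B7), but Fenrun is never earned.

Umbtam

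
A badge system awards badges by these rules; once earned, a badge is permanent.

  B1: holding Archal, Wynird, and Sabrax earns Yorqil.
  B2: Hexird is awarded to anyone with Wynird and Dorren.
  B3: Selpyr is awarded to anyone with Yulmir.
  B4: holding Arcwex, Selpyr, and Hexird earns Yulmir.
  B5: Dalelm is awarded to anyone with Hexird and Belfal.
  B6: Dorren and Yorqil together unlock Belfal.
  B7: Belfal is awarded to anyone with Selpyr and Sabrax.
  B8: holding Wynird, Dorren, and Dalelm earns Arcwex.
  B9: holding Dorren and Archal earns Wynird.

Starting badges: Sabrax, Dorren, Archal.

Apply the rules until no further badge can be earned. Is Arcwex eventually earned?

With Dorren and Archal, Wynird is earned (B9).
With Archal, Wynird, and Sabrax, Yorqil is earned (B1).
With Wynird and Dorren, Hexird is earned (B2).
With Dorren and Yorqil, Belfal is earned (B6).
With Hexird and Belfal, Dalelm is earned (B5).
With Wynird, Dorren, and Dalelm, Arcwex is earned (B8).

Yes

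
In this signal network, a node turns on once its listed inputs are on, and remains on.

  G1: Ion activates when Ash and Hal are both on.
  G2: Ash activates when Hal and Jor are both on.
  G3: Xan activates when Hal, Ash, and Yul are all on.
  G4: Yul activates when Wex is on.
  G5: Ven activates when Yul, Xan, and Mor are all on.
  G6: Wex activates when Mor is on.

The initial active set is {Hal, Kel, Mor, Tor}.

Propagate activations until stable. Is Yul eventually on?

Yes

G6: Mor on → Wex on.
Wex is on, so Yul activates (G4).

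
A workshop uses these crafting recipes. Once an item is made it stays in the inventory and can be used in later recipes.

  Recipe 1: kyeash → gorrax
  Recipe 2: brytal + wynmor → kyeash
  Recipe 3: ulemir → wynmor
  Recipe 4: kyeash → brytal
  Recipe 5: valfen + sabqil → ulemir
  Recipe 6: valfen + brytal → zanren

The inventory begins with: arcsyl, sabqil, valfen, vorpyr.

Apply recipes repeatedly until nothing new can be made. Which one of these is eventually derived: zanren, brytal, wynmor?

valfen + sabqil → ulemir (Recipe 5).
Using Recipe 3, ulemir makes wynmor.
zanren would need valfen and brytal (Recipe 6), but brytal is never obtained. brytal would need kyeash (Recipe 4), but kyeash is never obtained.

wynmor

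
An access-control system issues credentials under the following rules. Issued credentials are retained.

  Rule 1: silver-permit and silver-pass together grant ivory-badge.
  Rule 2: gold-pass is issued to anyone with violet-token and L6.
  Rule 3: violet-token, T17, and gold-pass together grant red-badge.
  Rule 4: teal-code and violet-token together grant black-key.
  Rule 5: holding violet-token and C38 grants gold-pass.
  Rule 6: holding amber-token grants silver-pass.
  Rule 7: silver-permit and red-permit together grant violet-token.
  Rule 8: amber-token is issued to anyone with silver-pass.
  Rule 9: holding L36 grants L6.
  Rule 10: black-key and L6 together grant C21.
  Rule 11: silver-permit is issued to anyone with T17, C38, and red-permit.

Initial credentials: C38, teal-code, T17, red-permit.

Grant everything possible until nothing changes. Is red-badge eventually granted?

Holding T17, C38, and red-permit grants silver-permit (Rule 11).
Holding silver-permit and red-permit grants violet-token (Rule 7).
Holding violet-token and C38 grants gold-pass (Rule 5).
Holding violet-token, T17, and gold-pass grants red-badge (Rule 3).

Yes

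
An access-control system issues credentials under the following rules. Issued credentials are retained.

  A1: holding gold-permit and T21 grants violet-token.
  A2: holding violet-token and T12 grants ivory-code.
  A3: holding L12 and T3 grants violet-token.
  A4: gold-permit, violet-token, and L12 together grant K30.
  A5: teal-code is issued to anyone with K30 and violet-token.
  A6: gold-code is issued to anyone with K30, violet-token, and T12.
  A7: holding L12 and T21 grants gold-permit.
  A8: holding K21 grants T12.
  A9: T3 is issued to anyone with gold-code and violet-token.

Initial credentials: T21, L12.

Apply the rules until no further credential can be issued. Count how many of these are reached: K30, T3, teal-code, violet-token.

3

Holding L12 and T21 grants gold-permit (A7).
Holding gold-permit and T21 grants violet-token (A1).
Holding gold-permit, violet-token, and L12 grants K30 (A4).
Holding K30 and violet-token grants teal-code (A5).
K30: reached.
T3 would need gold-code and violet-token (A9), but gold-code is never granted.
teal-code: reached.
violet-token: reached.
Reached: K30, teal-code, and violet-token — 3 of the 4.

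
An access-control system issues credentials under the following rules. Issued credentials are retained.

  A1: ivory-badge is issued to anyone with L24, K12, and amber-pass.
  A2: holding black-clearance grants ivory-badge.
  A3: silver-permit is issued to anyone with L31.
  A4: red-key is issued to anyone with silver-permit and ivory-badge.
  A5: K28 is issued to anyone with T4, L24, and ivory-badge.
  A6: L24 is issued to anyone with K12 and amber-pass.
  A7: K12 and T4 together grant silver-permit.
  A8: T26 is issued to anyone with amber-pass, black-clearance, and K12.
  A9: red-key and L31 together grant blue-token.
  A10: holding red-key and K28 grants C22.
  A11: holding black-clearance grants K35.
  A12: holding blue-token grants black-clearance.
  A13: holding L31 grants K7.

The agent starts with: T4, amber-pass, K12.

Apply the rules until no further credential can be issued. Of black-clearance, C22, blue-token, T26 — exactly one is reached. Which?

C22

Holding K12 and T4 grants silver-permit (A7).
Holding K12 and amber-pass grants L24 (A6).
Holding L24, K12, and amber-pass grants ivory-badge (A1).
Holding T4, L24, and ivory-badge grants K28 (A5).
Holding silver-permit and ivory-badge grants red-key (A4).
Holding red-key and K28 grants C22 (A10).
blue-token would need red-key and L31 (A9), but L31 is never granted. black-clearance would need blue-token (A12), but blue-token is never granted. T26 would need amber-pass, black-clearance, and K12 (A8), but black-clearance is never granted.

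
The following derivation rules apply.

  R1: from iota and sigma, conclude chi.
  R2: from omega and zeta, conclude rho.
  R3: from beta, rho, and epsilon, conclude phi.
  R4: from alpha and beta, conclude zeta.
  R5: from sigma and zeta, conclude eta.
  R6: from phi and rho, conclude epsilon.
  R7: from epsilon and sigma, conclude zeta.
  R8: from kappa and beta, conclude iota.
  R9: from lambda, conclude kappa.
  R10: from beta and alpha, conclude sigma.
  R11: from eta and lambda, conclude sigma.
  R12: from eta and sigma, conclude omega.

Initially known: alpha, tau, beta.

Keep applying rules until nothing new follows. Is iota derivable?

No

iota would need kappa and beta (R8), but kappa is never established.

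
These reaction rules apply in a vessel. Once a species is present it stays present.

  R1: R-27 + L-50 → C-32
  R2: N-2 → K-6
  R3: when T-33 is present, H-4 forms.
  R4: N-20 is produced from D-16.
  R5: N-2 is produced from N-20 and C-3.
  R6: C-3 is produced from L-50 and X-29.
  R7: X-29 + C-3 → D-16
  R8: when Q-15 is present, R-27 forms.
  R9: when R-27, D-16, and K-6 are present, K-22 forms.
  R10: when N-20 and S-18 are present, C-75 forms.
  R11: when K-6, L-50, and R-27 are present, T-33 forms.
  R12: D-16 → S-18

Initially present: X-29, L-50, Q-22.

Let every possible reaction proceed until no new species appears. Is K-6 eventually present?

Yes

L-50 and X-29 present → C-3 forms (R6).
X-29 and C-3 present → D-16 forms (R7).
D-16 present → N-20 forms (R4).
N-20 and C-3 present → N-2 forms (R5).
N-2 present → K-6 forms (R2).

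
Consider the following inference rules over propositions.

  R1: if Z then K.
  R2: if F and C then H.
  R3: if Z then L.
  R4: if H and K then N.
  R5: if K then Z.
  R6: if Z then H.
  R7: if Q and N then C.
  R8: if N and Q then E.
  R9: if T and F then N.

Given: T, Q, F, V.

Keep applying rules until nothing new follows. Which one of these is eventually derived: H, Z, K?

H

T and F hold, so N follows (R9).
Q and N hold, so C follows (R7).
F and C hold, so H follows (R2).
K would need Z (R1), but Z is never established. Z would need K (R5), but K is never established.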